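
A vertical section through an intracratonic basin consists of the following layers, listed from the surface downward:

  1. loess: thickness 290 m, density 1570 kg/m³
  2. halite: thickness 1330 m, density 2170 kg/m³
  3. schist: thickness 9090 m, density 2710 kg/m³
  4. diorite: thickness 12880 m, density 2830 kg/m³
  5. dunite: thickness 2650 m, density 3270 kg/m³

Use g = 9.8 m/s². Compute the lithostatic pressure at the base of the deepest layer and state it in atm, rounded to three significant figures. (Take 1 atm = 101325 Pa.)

loess: 1570 kg/m³ × 9.8 m/s² × 290 m = 4.462×10^6 Pa = 44.04 atm
halite: 2170 kg/m³ × 9.8 m/s² × 1330 m = 2.828×10^7 Pa = 279.1 atm
schist: 2710 kg/m³ × 9.8 m/s² × 9090 m = 2.414×10^8 Pa = 2383 atm
diorite: 2830 kg/m³ × 9.8 m/s² × 12880 m = 3.572×10^8 Pa = 3525 atm
dunite: 3270 kg/m³ × 9.8 m/s² × 2650 m = 8.492×10^7 Pa = 838.1 atm
Total = 44.04 + 279.1 + 2383 + 3525 + 838.1 = 7069.3 atm

7070 atm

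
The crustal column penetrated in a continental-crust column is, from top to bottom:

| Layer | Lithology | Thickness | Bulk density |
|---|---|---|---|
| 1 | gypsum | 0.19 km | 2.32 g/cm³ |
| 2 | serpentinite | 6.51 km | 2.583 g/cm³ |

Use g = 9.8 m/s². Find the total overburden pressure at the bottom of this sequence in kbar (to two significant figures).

gypsum: 2320 kg/m³ × 9.8 m/s² × 190 m = 4.320×10^6 Pa = 0.04320 kbar
serpentinite: 2583 kg/m³ × 9.8 m/s² × 6510 m = 1.648×10^8 Pa = 1.648 kbar
Total = 0.04320 + 1.648 = 1.6911 kbar

1.7 kbar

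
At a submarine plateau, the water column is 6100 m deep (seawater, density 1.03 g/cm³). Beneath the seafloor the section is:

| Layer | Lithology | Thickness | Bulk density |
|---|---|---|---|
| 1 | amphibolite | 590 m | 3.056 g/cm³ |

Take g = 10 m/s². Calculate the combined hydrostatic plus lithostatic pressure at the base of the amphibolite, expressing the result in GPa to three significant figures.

seawater: 1030 kg/m³ × 10 m/s² × 6100 m = 6.283×10^7 Pa = 0.06283 GPa
amphibolite: 3056 kg/m³ × 10 m/s² × 590 m = 1.803×10^7 Pa = 0.01803 GPa
Total = 0.06283 + 0.01803 = 0.080860 GPa

0.0809 GPa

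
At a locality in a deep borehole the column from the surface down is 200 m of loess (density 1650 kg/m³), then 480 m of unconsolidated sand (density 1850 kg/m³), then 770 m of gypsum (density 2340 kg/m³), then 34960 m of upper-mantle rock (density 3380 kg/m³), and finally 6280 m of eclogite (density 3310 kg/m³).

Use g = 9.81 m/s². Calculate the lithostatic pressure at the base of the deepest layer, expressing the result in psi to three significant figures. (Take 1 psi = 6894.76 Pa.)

loess: 1650 kg/m³ × 9.81 m/s² × 200 m = 3.237×10^6 Pa = 469.5 psi
unconsolidated sand: 1850 kg/m³ × 9.81 m/s² × 480 m = 8.711×10^6 Pa = 1263 psi
gypsum: 2340 kg/m³ × 9.81 m/s² × 770 m = 1.768×10^7 Pa = 2564 psi
upper-mantle rock: 3380 kg/m³ × 9.81 m/s² × 34960 m = 1.159×10^9 Pa = 1.681×10^5 psi
eclogite: 3310 kg/m³ × 9.81 m/s² × 6280 m = 2.039×10^8 Pa = 29576 psi
Total = 469.5 + 1263 + 2564 + 1.681×10^5 + 29576 = 2.0200×10^5 psi

202000 psi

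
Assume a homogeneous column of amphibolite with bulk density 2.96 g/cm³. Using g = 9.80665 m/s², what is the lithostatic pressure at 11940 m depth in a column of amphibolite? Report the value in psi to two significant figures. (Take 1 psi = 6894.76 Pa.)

amphibolite: 2960 kg/m³ × 9.80665 m/s² × 11940 m = 3.466×10^8 Pa = 50269 psi

50000 psi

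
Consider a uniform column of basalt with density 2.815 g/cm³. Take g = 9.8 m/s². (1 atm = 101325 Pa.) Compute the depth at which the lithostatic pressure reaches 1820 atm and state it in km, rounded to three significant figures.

6.68 km

h = P/(ρg) = 1820 atm / (2815 kg/m³ × 9.8 m/s²) = 1.844×10^8 Pa / 27587 Pa/m = 6684.7 m
= 6.6847 km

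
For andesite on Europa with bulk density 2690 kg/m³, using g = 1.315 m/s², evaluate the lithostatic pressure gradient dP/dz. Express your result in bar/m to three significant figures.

0.0354 bar/m

dP/dz = ρg = 2690 kg/m³ × 1.315 m/s² = 3537.3 Pa/m
= 3537.3 Pa/m × (1 bar/m / 1.0000×10^5 Pa/m) = 0.035374 bar/m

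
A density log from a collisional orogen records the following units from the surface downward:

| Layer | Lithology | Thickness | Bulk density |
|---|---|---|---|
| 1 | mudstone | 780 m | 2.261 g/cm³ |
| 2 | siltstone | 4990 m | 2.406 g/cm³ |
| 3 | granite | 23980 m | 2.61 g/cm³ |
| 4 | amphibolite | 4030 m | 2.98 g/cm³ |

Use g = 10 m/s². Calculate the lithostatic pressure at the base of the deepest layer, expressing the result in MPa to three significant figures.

884 MPa

mudstone: 2261 kg/m³ × 10 m/s² × 780 m = 1.764×10^7 Pa = 17.64 MPa
siltstone: 2406 kg/m³ × 10 m/s² × 4990 m = 1.201×10^8 Pa = 120.1 MPa
granite: 2610 kg/m³ × 10 m/s² × 23980 m = 6.259×10^8 Pa = 625.9 MPa
amphibolite: 2980 kg/m³ × 10 m/s² × 4030 m = 1.201×10^8 Pa = 120.1 MPa
Total = 17.64 + 120.1 + 625.9 + 120.1 = 883.67 MPa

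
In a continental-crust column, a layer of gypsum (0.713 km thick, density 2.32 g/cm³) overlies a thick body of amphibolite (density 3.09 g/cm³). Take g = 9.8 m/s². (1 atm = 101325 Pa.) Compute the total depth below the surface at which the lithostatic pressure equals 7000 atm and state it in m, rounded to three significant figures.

Pressure at base of upper layers: 2320×9.8×713 = 1.621×10^7 Pa = 160.0 atm
Remaining pressure to be supplied by amphibolite: 7.093×10^8 − 1.621×10^7 = 6.931×10^8 Pa
Additional depth in amphibolite = 6.931×10^8 Pa / (3090 kg/m³ × 9.8 m/s²) = 22887 m
Total depth = 713 m + 22887 m = 23600 m

23600 m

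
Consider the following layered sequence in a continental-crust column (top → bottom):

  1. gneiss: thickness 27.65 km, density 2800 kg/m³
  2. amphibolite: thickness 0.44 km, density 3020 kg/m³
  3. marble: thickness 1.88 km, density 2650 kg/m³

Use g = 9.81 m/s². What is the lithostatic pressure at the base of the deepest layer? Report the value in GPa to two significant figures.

0.82 GPa

gneiss: 2800 kg/m³ × 9.81 m/s² × 27650 m = 7.595×10^8 Pa = 0.7595 GPa
amphibolite: 3020 kg/m³ × 9.81 m/s² × 440 m = 1.304×10^7 Pa = 0.01304 GPa
marble: 2650 kg/m³ × 9.81 m/s² × 1880 m = 4.887×10^7 Pa = 0.04887 GPa
Total = 0.7595 + 0.01304 + 0.04887 = 0.82140 GPa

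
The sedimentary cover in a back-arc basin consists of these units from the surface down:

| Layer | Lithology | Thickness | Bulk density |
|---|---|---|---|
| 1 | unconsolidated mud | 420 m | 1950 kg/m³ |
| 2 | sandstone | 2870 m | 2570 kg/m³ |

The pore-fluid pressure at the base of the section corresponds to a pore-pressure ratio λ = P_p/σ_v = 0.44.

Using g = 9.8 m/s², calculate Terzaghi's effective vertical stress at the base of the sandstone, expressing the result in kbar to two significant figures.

Overburden (lithostatic) stress σ_v:
unconsolidated mud: 1950 kg/m³ × 9.8 m/s² × 420 m = 8.026×10^6 Pa = 8.026 MPa
sandstone: 2570 kg/m³ × 9.8 m/s² × 2870 m = 7.228×10^7 Pa = 72.28 MPa
Total = 8.026 + 72.28 = 80.310 MPa
Pore pressure P_p = λ·σ_v = 0.44 × 80.31 MPa = 35.34 MPa
Effective stress σ' = σ_v − P_p = 80.31 − 35.34 = 44.974 MPa = 0.44974 kbar

0.45 kbar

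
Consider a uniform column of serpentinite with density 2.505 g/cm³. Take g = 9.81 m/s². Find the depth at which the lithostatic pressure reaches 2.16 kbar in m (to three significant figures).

h = P/(ρg) = 2.16 kbar / (2505 kg/m³ × 9.81 m/s²) = 2.160×10^8 Pa / 24574 Pa/m = 8789.8 m

8790 m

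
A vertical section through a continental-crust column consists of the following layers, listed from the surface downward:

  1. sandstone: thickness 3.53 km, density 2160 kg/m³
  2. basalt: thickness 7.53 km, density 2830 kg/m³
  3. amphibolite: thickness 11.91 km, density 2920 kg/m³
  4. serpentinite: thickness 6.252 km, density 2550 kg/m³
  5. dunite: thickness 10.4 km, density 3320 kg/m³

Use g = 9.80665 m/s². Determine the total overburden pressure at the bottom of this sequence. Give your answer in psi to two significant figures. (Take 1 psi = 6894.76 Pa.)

160000 psi

sandstone: 2160 kg/m³ × 9.80665 m/s² × 3530 m = 7.477×10^7 Pa = 10845 psi
basalt: 2830 kg/m³ × 9.80665 m/s² × 7530 m = 2.090×10^8 Pa = 30310 psi
amphibolite: 2920 kg/m³ × 9.80665 m/s² × 11910 m = 3.410×10^8 Pa = 49465 psi
serpentinite: 2550 kg/m³ × 9.80665 m/s² × 6252 m = 1.563×10^8 Pa = 22676 psi
dunite: 3320 kg/m³ × 9.80665 m/s² × 10400 m = 3.386×10^8 Pa = 49110 psi
Total = 10845 + 30310 + 49465 + 22676 + 49110 = 1.6241×10^5 psi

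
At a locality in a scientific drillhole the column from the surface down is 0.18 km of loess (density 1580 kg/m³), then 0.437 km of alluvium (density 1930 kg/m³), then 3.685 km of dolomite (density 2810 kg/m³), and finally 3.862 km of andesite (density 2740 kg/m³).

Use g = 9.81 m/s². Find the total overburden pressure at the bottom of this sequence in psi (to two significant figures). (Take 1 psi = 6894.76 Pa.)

31000 psi

loess: 1580 kg/m³ × 9.81 m/s² × 180 m = 2.790×10^6 Pa = 404.7 psi
alluvium: 1930 kg/m³ × 9.81 m/s² × 437 m = 8.274×10^6 Pa = 1200 psi
dolomite: 2810 kg/m³ × 9.81 m/s² × 3685 m = 1.016×10^8 Pa = 14733 psi
andesite: 2740 kg/m³ × 9.81 m/s² × 3862 m = 1.038×10^8 Pa = 15056 psi
Total = 404.7 + 1200 + 14733 + 15056 = 31394 psi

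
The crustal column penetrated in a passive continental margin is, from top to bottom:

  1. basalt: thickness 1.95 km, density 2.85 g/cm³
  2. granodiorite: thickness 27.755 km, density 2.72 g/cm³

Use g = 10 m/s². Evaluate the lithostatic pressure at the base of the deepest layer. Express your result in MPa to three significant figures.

basalt: 2850 kg/m³ × 10 m/s² × 1950 m = 5.558×10^7 Pa = 55.58 MPa
granodiorite: 2720 kg/m³ × 10 m/s² × 27755 m = 7.549×10^8 Pa = 754.9 MPa
Total = 55.58 + 754.9 = 810.51 MPa

811 MPa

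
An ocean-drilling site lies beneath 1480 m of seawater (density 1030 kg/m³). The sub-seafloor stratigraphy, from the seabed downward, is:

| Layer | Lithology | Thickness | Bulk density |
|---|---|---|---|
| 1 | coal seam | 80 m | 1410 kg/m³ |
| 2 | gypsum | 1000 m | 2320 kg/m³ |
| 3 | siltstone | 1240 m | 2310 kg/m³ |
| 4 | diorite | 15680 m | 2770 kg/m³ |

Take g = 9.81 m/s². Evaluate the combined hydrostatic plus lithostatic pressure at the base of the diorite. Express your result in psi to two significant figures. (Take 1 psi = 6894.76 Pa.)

seawater: 1030 kg/m³ × 9.81 m/s² × 1480 m = 1.495×10^7 Pa = 2169 psi
coal seam: 1410 kg/m³ × 9.81 m/s² × 80 m = 1.107×10^6 Pa = 160.5 psi
gypsum: 2320 kg/m³ × 9.81 m/s² × 1000 m = 2.276×10^7 Pa = 3301 psi
siltstone: 2310 kg/m³ × 9.81 m/s² × 1240 m = 2.810×10^7 Pa = 4076 psi
diorite: 2770 kg/m³ × 9.81 m/s² × 15680 m = 4.261×10^8 Pa = 61798 psi
Total = 2169 + 160.5 + 3301 + 4076 + 61798 = 71504 psi

72000 psi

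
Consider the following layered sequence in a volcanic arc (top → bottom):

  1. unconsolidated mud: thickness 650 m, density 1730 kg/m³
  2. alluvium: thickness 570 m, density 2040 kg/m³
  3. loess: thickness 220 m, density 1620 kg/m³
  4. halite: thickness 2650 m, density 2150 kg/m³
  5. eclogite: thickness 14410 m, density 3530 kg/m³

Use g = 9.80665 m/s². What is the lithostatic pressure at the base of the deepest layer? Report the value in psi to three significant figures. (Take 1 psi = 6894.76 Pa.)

unconsolidated mud: 1730 kg/m³ × 9.80665 m/s² × 650 m = 1.103×10^7 Pa = 1599 psi
alluvium: 2040 kg/m³ × 9.80665 m/s² × 570 m = 1.140×10^7 Pa = 1654 psi
loess: 1620 kg/m³ × 9.80665 m/s² × 220 m = 3.495×10^6 Pa = 506.9 psi
halite: 2150 kg/m³ × 9.80665 m/s² × 2650 m = 5.587×10^7 Pa = 8104 psi
eclogite: 3530 kg/m³ × 9.80665 m/s² × 14410 m = 4.988×10^8 Pa = 72350 psi
Total = 1599 + 1654 + 506.9 + 8104 + 72350 = 84214 psi

84200 psi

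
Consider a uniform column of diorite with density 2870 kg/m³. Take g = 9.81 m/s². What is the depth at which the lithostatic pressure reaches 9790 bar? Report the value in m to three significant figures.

34800 m

h = P/(ρg) = 9790 bar / (2870 kg/m³ × 9.81 m/s²) = 9.790×10^8 Pa / 28155 Pa/m = 34772 m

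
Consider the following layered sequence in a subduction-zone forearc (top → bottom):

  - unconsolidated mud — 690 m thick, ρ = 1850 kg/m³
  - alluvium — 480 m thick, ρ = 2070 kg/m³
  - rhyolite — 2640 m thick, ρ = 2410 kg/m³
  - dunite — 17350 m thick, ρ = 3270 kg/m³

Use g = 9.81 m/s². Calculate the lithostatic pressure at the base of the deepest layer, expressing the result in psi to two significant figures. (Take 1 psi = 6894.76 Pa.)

unconsolidated mud: 1850 kg/m³ × 9.81 m/s² × 690 m = 1.252×10^7 Pa = 1816 psi
alluvium: 2070 kg/m³ × 9.81 m/s² × 480 m = 9.747×10^6 Pa = 1414 psi
rhyolite: 2410 kg/m³ × 9.81 m/s² × 2640 m = 6.242×10^7 Pa = 9053 psi
dunite: 3270 kg/m³ × 9.81 m/s² × 17350 m = 5.566×10^8 Pa = 80723 psi
Total = 1816 + 1414 + 9053 + 80723 = 93005 psi

93000 psi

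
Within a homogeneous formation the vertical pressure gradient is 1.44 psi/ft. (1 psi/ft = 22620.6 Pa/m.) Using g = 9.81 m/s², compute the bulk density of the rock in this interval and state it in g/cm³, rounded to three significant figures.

3.32 g/cm³

ρ = (dP/dz)/g = 1.44 psi/ft / 9.81 m/s² = 32574 Pa/m / 9.81 m/s² = 3320.5 kg/m³
= 3.320 g/cm³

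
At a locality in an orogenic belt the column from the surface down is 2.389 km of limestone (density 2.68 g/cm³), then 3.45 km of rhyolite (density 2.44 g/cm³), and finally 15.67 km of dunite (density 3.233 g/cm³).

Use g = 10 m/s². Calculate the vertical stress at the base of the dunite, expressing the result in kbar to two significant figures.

limestone: 2680 kg/m³ × 10 m/s² × 2389 m = 6.403×10^7 Pa = 0.6403 kbar
rhyolite: 2440 kg/m³ × 10 m/s² × 3450 m = 8.418×10^7 Pa = 0.8418 kbar
dunite: 3233 kg/m³ × 10 m/s² × 15670 m = 5.066×10^8 Pa = 5.066 kbar
Total = 0.6403 + 0.8418 + 5.066 = 6.5482 kbar

6.5 kbar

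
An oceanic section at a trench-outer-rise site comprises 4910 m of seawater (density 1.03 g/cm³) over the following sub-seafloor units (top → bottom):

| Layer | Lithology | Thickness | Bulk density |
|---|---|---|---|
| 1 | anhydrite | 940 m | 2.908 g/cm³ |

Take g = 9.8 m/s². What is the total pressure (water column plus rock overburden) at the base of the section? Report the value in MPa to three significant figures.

76.4 MPa

seawater: 1030 kg/m³ × 9.8 m/s² × 4910 m = 4.956×10^7 Pa = 49.56 MPa
anhydrite: 2908 kg/m³ × 9.8 m/s² × 940 m = 2.679×10^7 Pa = 26.79 MPa
Total = 49.56 + 26.79 = 76.350 MPa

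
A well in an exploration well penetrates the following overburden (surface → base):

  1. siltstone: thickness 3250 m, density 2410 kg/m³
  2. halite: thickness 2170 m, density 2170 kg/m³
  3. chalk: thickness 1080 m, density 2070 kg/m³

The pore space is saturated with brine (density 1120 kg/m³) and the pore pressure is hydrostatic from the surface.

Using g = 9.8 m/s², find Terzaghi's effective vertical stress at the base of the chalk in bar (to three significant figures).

Overburden (lithostatic) stress σ_v:
siltstone: 2410 kg/m³ × 9.8 m/s² × 3250 m = 7.676×10^7 Pa = 76.76 MPa
halite: 2170 kg/m³ × 9.8 m/s² × 2170 m = 4.615×10^7 Pa = 46.15 MPa
chalk: 2070 kg/m³ × 9.8 m/s² × 1080 m = 2.191×10^7 Pa = 21.91 MPa
Total = 76.76 + 46.15 + 21.91 = 144.81 MPa
Pore pressure P_p = 1120 kg/m³ × 9.8 m/s² × 6500 m = 7.134×10^7 Pa = 71.34 MPa
Effective stress σ' = σ_v − P_p = 144.8 − 71.34 = 73.471 MPa = 734.71 bar

735 bar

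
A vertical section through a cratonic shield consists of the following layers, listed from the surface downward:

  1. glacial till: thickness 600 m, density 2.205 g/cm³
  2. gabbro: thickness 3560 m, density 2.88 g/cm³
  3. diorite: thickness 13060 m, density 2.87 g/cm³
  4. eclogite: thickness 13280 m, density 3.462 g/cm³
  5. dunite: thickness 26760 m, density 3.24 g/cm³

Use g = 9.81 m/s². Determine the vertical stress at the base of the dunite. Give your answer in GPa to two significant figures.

1.8 GPa

glacial till: 2205 kg/m³ × 9.81 m/s² × 600 m = 1.298×10^7 Pa = 0.01298 GPa
gabbro: 2880 kg/m³ × 9.81 m/s² × 3560 m = 1.006×10^8 Pa = 0.1006 GPa
diorite: 2870 kg/m³ × 9.81 m/s² × 13060 m = 3.677×10^8 Pa = 0.3677 GPa
eclogite: 3462 kg/m³ × 9.81 m/s² × 13280 m = 4.510×10^8 Pa = 0.4510 GPa
dunite: 3240 kg/m³ × 9.81 m/s² × 26760 m = 8.506×10^8 Pa = 0.8506 GPa
Total = 0.01298 + 0.1006 + 0.3677 + 0.4510 + 0.8506 = 1.7828 GPa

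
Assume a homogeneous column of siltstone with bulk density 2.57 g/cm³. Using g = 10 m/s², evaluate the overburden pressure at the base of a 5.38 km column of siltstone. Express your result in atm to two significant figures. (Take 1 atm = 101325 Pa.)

1400 atm

siltstone: 2570 kg/m³ × 10 m/s² × 5380 m = 1.383×10^8 Pa = 1365 atm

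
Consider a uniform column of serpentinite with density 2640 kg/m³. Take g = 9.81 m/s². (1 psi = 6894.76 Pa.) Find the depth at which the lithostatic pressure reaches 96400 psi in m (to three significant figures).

h = P/(ρg) = 96400 psi / (2640 kg/m³ × 9.81 m/s²) = 6.647×10^8 Pa / 25898 Pa/m = 25664 m

25700 m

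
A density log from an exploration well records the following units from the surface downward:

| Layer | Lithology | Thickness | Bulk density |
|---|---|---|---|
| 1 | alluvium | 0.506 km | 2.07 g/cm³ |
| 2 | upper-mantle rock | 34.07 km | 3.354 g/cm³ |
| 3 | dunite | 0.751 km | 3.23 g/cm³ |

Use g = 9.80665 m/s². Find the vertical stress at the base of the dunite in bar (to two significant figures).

alluvium: 2070 kg/m³ × 9.80665 m/s² × 506 m = 1.027×10^7 Pa = 102.7 bar
upper-mantle rock: 3354 kg/m³ × 9.80665 m/s² × 34070 m = 1.121×10^9 Pa = 11206 bar
dunite: 3230 kg/m³ × 9.80665 m/s² × 751 m = 2.379×10^7 Pa = 237.9 bar
Total = 102.7 + 11206 + 237.9 = 11547 bar

12000 bar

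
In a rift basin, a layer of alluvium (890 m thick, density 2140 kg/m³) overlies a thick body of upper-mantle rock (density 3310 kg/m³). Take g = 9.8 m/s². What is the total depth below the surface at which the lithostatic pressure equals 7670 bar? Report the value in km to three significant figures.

Pressure at base of upper layers: 2140×9.8×890 = 1.867×10^7 Pa = 186.7 bar
Remaining pressure to be supplied by upper-mantle rock: 7.670×10^8 − 1.867×10^7 = 7.483×10^8 Pa
Additional depth in upper-mantle rock = 7.483×10^8 Pa / (3310 kg/m³ × 9.8 m/s²) = 23070 m
Total depth = 890 m + 23070 m = 23960 m
= 23.960 km

24.0 km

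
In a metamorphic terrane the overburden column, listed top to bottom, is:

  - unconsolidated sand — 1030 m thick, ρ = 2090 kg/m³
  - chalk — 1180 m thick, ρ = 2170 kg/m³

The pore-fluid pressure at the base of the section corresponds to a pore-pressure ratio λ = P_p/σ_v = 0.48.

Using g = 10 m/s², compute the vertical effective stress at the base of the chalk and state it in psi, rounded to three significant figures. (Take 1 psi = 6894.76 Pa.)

3550 psi

Overburden (lithostatic) stress σ_v:
unconsolidated sand: 2090 kg/m³ × 10 m/s² × 1030 m = 2.153×10^7 Pa = 21.53 MPa
chalk: 2170 kg/m³ × 10 m/s² × 1180 m = 2.561×10^7 Pa = 25.61 MPa
Total = 21.53 + 25.61 = 47.133 MPa
Pore pressure P_p = λ·σ_v = 0.48 × 47.13 MPa = 22.62 MPa
Effective stress σ' = σ_v − P_p = 47.13 − 22.62 = 24.509 MPa = 3554.8 psi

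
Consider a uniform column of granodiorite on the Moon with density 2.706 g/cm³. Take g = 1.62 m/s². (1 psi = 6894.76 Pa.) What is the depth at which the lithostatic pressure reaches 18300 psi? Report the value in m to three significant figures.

28800 m

h = P/(ρg) = 18300 psi / (2706 kg/m³ × 1.62 m/s²) = 1.262×10^8 Pa / 4383.7 Pa/m = 28782 m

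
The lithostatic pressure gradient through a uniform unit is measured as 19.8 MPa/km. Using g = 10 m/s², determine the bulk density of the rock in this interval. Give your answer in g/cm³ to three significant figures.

ρ = (dP/dz)/g = 19.8 MPa/km / 10 m/s² = 19800 Pa/m / 10 m/s² = 1980.0 kg/m³
= 1.980 g/cm³

1.98 g/cm³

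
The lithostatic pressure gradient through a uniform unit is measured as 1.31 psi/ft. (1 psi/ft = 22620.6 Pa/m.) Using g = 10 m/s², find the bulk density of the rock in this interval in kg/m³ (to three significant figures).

ρ = (dP/dz)/g = 1.31 psi/ft / 10 m/s² = 29633 Pa/m / 10 m/s² = 2963.3 kg/m³

2960 kg/m³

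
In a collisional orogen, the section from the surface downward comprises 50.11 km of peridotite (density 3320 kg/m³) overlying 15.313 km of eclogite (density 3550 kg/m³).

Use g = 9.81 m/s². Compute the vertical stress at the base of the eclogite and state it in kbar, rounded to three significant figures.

21.7 kbar

peridotite: 3320 kg/m³ × 9.81 m/s² × 50110 m = 1.632×10^9 Pa = 16.32 kbar
eclogite: 3550 kg/m³ × 9.81 m/s² × 15313 m = 5.333×10^8 Pa = 5.333 kbar
Total = 16.32 + 5.333 = 21.653 kbar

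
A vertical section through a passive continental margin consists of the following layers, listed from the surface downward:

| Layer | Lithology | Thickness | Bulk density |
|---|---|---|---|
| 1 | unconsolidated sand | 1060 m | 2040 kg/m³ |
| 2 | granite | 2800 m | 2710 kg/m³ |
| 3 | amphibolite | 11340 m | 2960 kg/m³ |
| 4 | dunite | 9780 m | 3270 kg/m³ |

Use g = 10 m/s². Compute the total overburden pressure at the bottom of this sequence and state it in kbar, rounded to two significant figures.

7.5 kbar

unconsolidated sand: 2040 kg/m³ × 10 m/s² × 1060 m = 2.162×10^7 Pa = 0.2162 kbar
granite: 2710 kg/m³ × 10 m/s² × 2800 m = 7.588×10^7 Pa = 0.7588 kbar
amphibolite: 2960 kg/m³ × 10 m/s² × 11340 m = 3.357×10^8 Pa = 3.357 kbar
dunite: 3270 kg/m³ × 10 m/s² × 9780 m = 3.198×10^8 Pa = 3.198 kbar
Total = 0.2162 + 0.7588 + 3.357 + 3.198 = 7.5297 kbar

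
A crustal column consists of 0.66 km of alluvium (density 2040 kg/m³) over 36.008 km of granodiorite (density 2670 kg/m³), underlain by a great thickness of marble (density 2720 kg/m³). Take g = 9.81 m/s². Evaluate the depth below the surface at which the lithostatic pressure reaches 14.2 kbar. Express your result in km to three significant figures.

54.0 km

Pressure at base of upper layers: 2040×9.81×660 + 2670×9.81×36008 = 9.564×10^8 Pa = 9.564 kbar
Remaining pressure to be supplied by marble: 1.420×10^9 − 9.564×10^8 = 4.636×10^8 Pa
Additional depth in marble = 4.636×10^8 Pa / (2720 kg/m³ × 9.81 m/s²) = 17376 m
Total depth = 36668 m + 17376 m = 54044 m
= 54.044 km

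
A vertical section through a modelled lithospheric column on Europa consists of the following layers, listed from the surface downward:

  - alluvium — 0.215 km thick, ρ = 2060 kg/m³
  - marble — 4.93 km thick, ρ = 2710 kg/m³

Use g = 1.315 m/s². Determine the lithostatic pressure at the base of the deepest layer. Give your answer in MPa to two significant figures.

alluvium: 2060 kg/m³ × 1.315 m/s² × 215 m = 5.824×10^5 Pa = 0.5824 MPa
marble: 2710 kg/m³ × 1.315 m/s² × 4930 m = 1.757×10^7 Pa = 17.57 MPa
Total = 0.5824 + 17.57 = 18.151 MPa

18 MPa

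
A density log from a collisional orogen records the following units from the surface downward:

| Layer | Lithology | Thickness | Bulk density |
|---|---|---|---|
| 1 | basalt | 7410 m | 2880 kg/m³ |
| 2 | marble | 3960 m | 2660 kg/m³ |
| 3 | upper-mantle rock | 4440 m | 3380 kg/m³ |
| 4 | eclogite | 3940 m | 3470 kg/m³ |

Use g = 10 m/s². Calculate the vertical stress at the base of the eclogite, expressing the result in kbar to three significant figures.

6.06 kbar

basalt: 2880 kg/m³ × 10 m/s² × 7410 m = 2.134×10^8 Pa = 2.134 kbar
marble: 2660 kg/m³ × 10 m/s² × 3960 m = 1.053×10^8 Pa = 1.053 kbar
upper-mantle rock: 3380 kg/m³ × 10 m/s² × 4440 m = 1.501×10^8 Pa = 1.501 kbar
eclogite: 3470 kg/m³ × 10 m/s² × 3940 m = 1.367×10^8 Pa = 1.367 kbar
Total = 2.134 + 1.053 + 1.501 + 1.367 = 6.0553 kbar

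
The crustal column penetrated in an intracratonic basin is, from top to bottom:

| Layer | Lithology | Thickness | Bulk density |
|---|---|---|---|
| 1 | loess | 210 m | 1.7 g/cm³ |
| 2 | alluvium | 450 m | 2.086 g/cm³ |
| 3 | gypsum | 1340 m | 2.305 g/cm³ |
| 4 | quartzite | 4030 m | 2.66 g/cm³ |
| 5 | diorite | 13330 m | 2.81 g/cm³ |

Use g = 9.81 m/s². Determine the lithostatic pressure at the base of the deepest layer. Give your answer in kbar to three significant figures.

5.16 kbar

loess: 1700 kg/m³ × 9.81 m/s² × 210 m = 3.502×10^6 Pa = 0.03502 kbar
alluvium: 2086 kg/m³ × 9.81 m/s² × 450 m = 9.209×10^6 Pa = 0.09209 kbar
gypsum: 2305 kg/m³ × 9.81 m/s² × 1340 m = 3.030×10^7 Pa = 0.3030 kbar
quartzite: 2660 kg/m³ × 9.81 m/s² × 4030 m = 1.052×10^8 Pa = 1.052 kbar
diorite: 2810 kg/m³ × 9.81 m/s² × 13330 m = 3.675×10^8 Pa = 3.675 kbar
Total = 0.03502 + 0.09209 + 0.3030 + 1.052 + 3.675 = 5.1563 kbar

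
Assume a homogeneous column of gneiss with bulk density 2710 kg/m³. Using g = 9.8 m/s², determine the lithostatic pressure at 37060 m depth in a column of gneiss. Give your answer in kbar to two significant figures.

9.8 kbar

gneiss: 2710 kg/m³ × 9.8 m/s² × 37060 m = 9.842×10^8 Pa = 9.842 kbar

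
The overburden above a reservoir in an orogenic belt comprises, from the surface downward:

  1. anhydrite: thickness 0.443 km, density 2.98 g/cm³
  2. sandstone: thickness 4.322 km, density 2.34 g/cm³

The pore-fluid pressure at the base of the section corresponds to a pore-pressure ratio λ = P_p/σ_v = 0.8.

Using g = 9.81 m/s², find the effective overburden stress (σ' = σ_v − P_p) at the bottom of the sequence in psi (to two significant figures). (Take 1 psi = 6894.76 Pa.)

Overburden (lithostatic) stress σ_v:
anhydrite: 2980 kg/m³ × 9.81 m/s² × 443 m = 1.295×10^7 Pa = 12.95 MPa
sandstone: 2340 kg/m³ × 9.81 m/s² × 4322 m = 9.921×10^7 Pa = 99.21 MPa
Total = 12.95 + 99.21 = 112.16 MPa
Pore pressure P_p = λ·σ_v = 0.8 × 112.2 MPa = 89.73 MPa
Effective stress σ' = σ_v − P_p = 112.2 − 89.73 = 22.433 MPa = 3253.6 psi

3300 psi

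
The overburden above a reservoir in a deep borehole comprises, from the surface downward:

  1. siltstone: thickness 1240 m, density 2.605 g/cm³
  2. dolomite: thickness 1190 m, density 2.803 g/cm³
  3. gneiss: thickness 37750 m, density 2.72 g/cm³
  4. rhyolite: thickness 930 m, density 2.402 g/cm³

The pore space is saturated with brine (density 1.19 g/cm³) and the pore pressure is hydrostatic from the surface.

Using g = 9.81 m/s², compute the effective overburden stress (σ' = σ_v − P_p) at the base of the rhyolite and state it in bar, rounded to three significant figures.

6140 bar

Overburden (lithostatic) stress σ_v:
siltstone: 2605 kg/m³ × 9.81 m/s² × 1240 m = 3.169×10^7 Pa = 31.69 MPa
dolomite: 2803 kg/m³ × 9.81 m/s² × 1190 m = 3.272×10^7 Pa = 32.72 MPa
gneiss: 2720 kg/m³ × 9.81 m/s² × 37750 m = 1.007×10^9 Pa = 1007 MPa
rhyolite: 2402 kg/m³ × 9.81 m/s² × 930 m = 2.191×10^7 Pa = 21.91 MPa
Total = 31.69 + 32.72 + 1007 + 21.91 = 1093.6 MPa
Pore pressure P_p = 1190 kg/m³ × 9.81 m/s² × 41110 m = 4.799×10^8 Pa = 479.9 MPa
Effective stress σ' = σ_v − P_p = 1094 − 479.9 = 613.70 MPa = 6137.0 bar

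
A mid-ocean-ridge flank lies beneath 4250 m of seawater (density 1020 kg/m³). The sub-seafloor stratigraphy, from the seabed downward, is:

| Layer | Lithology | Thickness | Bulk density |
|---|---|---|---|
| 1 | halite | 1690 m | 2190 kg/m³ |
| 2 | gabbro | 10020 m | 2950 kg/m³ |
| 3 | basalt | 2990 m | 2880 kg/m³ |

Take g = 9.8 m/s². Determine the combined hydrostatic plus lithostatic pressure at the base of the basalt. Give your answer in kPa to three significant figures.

seawater: 1020 kg/m³ × 9.8 m/s² × 4250 m = 4.248×10^7 Pa = 42483 kPa
halite: 2190 kg/m³ × 9.8 m/s² × 1690 m = 3.627×10^7 Pa = 36271 kPa
gabbro: 2950 kg/m³ × 9.8 m/s² × 10020 m = 2.897×10^8 Pa = 2.897×10^5 kPa
basalt: 2880 kg/m³ × 9.8 m/s² × 2990 m = 8.439×10^7 Pa = 84390 kPa
Total = 42483 + 36271 + 2.897×10^5 + 84390 = 4.5282×10^5 kPa

453000 kPa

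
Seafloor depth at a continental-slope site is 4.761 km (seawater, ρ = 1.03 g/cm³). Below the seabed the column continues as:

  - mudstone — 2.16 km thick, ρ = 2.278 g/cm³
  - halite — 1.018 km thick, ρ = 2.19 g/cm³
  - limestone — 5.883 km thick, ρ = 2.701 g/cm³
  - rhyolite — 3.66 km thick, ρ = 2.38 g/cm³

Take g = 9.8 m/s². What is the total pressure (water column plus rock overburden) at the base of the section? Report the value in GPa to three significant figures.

0.359 GPa

seawater: 1030 kg/m³ × 9.8 m/s² × 4761 m = 4.806×10^7 Pa = 0.04806 GPa
mudstone: 2278 kg/m³ × 9.8 m/s² × 2160 m = 4.822×10^7 Pa = 0.04822 GPa
halite: 2190 kg/m³ × 9.8 m/s² × 1018 m = 2.185×10^7 Pa = 0.02185 GPa
limestone: 2701 kg/m³ × 9.8 m/s² × 5883 m = 1.557×10^8 Pa = 0.1557 GPa
rhyolite: 2380 kg/m³ × 9.8 m/s² × 3660 m = 8.537×10^7 Pa = 0.08537 GPa
Total = 0.04806 + 0.04822 + 0.02185 + 0.1557 + 0.08537 = 0.35921 GPa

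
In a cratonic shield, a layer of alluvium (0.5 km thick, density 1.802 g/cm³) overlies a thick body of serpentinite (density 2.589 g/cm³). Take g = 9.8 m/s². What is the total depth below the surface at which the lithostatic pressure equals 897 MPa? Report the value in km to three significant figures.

Pressure at base of upper layers: 1802×9.8×500 = 8.830×10^6 Pa = 8.830 MPa
Remaining pressure to be supplied by serpentinite: 8.970×10^8 − 8.830×10^6 = 8.882×10^8 Pa
Additional depth in serpentinite = 8.882×10^8 Pa / (2589 kg/m³ × 9.8 m/s²) = 35006 m
Total depth = 500 m + 35006 m = 35506 m
= 35.506 km

35.5 km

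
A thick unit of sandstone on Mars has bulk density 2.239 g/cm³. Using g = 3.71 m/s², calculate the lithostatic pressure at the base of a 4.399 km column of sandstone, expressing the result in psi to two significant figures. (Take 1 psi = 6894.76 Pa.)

5300 psi

sandstone: 2239 kg/m³ × 3.71 m/s² × 4399 m = 3.654×10^7 Pa = 5300 psi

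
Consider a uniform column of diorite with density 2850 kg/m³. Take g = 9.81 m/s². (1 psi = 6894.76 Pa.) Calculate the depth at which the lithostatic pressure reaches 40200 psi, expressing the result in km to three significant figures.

h = P/(ρg) = 40200 psi / (2850 kg/m³ × 9.81 m/s²) = 2.772×10^8 Pa / 27958 Pa/m = 9913.6 m
= 9.9136 km

9.91 km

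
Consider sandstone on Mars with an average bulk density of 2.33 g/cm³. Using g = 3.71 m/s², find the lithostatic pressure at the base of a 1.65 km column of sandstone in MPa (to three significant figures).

sandstone: 2330 kg/m³ × 3.71 m/s² × 1650 m = 1.426×10^7 Pa = 14.26 MPa

14.3 MPa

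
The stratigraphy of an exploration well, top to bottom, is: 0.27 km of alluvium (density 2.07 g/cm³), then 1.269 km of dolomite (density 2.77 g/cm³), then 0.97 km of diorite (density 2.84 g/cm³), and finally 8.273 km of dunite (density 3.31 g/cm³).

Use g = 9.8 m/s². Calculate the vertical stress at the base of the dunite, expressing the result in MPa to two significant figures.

alluvium: 2070 kg/m³ × 9.8 m/s² × 270 m = 5.477×10^6 Pa = 5.477 MPa
dolomite: 2770 kg/m³ × 9.8 m/s² × 1269 m = 3.445×10^7 Pa = 34.45 MPa
diorite: 2840 kg/m³ × 9.8 m/s² × 970 m = 2.700×10^7 Pa = 27.00 MPa
dunite: 3310 kg/m³ × 9.8 m/s² × 8273 m = 2.684×10^8 Pa = 268.4 MPa
Total = 5.477 + 34.45 + 27.00 + 268.4 = 335.28 MPa

340 MPa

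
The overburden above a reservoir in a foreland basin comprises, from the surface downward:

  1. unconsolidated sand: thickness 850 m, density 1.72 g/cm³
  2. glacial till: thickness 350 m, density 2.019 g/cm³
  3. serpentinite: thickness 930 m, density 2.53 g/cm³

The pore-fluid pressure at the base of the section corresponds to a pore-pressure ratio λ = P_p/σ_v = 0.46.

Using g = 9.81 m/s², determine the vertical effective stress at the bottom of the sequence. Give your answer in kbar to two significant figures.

Overburden (lithostatic) stress σ_v:
unconsolidated sand: 1720 kg/m³ × 9.81 m/s² × 850 m = 1.434×10^7 Pa = 14.34 MPa
glacial till: 2019 kg/m³ × 9.81 m/s² × 350 m = 6.932×10^6 Pa = 6.932 MPa
serpentinite: 2530 kg/m³ × 9.81 m/s² × 930 m = 2.308×10^7 Pa = 23.08 MPa
Total = 14.34 + 6.932 + 23.08 = 44.356 MPa
Pore pressure P_p = λ·σ_v = 0.46 × 44.36 MPa = 20.40 MPa
Effective stress σ' = σ_v − P_p = 44.36 − 20.40 = 23.952 MPa = 0.23952 kbar

0.24 kbar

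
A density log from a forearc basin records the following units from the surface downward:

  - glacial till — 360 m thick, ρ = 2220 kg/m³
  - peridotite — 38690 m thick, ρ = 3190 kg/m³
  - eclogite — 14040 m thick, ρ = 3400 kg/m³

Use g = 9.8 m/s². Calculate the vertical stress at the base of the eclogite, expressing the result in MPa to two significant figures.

1700 MPa

glacial till: 2220 kg/m³ × 9.8 m/s² × 360 m = 7.832×10^6 Pa = 7.832 MPa
peridotite: 3190 kg/m³ × 9.8 m/s² × 38690 m = 1.210×10^9 Pa = 1210 MPa
eclogite: 3400 kg/m³ × 9.8 m/s² × 14040 m = 4.678×10^8 Pa = 467.8 MPa
Total = 7.832 + 1210 + 467.8 = 1685.2 MPa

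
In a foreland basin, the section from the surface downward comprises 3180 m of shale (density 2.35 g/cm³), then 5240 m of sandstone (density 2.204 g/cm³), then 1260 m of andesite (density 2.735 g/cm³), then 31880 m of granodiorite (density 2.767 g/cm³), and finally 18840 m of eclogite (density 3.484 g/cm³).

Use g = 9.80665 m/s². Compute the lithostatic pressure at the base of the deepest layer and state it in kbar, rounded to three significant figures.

shale: 2350 kg/m³ × 9.80665 m/s² × 3180 m = 7.329×10^7 Pa = 0.7329 kbar
sandstone: 2204 kg/m³ × 9.80665 m/s² × 5240 m = 1.133×10^8 Pa = 1.133 kbar
andesite: 2735 kg/m³ × 9.80665 m/s² × 1260 m = 3.379×10^7 Pa = 0.3379 kbar
granodiorite: 2767 kg/m³ × 9.80665 m/s² × 31880 m = 8.651×10^8 Pa = 8.651 kbar
eclogite: 3484 kg/m³ × 9.80665 m/s² × 18840 m = 6.437×10^8 Pa = 6.437 kbar
Total = 0.7329 + 1.133 + 0.3379 + 8.651 + 6.437 = 17.291 kbar

17.3 kbar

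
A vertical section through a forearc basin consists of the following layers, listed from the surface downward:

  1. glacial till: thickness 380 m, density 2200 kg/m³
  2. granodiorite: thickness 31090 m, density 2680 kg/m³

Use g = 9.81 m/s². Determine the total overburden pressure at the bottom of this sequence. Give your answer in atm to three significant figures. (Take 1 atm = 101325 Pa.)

glacial till: 2200 kg/m³ × 9.81 m/s² × 380 m = 8.201×10^6 Pa = 80.94 atm
granodiorite: 2680 kg/m³ × 9.81 m/s² × 31090 m = 8.174×10^8 Pa = 8067 atm
Total = 80.94 + 8067 = 8147.9 atm

8150 atm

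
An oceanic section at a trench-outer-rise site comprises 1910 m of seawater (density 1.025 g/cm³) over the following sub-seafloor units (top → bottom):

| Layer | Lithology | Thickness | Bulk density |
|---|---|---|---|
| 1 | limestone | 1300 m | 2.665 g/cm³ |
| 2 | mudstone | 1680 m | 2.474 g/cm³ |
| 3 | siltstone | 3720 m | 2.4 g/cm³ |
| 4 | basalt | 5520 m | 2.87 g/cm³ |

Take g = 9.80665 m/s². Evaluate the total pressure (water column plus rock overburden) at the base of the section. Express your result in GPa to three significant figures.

0.337 GPa

seawater: 1025 kg/m³ × 9.80665 m/s² × 1910 m = 1.920×10^7 Pa = 0.01920 GPa
limestone: 2665 kg/m³ × 9.80665 m/s² × 1300 m = 3.398×10^7 Pa = 0.03398 GPa
mudstone: 2474 kg/m³ × 9.80665 m/s² × 1680 m = 4.076×10^7 Pa = 0.04076 GPa
siltstone: 2400 kg/m³ × 9.80665 m/s² × 3720 m = 8.755×10^7 Pa = 0.08755 GPa
basalt: 2870 kg/m³ × 9.80665 m/s² × 5520 m = 1.554×10^8 Pa = 0.1554 GPa
Total = 0.01920 + 0.03398 + 0.04076 + 0.08755 + 0.1554 = 0.33685 GPa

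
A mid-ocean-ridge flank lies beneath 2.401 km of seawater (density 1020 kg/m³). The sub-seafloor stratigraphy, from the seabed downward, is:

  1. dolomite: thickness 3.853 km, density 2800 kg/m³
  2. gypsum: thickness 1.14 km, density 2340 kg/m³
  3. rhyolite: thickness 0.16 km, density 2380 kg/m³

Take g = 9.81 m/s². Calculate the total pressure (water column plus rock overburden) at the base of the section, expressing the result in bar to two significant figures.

seawater: 1020 kg/m³ × 9.81 m/s² × 2401 m = 2.402×10^7 Pa = 240.2 bar
dolomite: 2800 kg/m³ × 9.81 m/s² × 3853 m = 1.058×10^8 Pa = 1058 bar
gypsum: 2340 kg/m³ × 9.81 m/s² × 1140 m = 2.617×10^7 Pa = 261.7 bar
rhyolite: 2380 kg/m³ × 9.81 m/s² × 160 m = 3.736×10^6 Pa = 37.36 bar
Total = 240.2 + 1058 + 261.7 + 37.36 = 1597.6 bar

1600 bar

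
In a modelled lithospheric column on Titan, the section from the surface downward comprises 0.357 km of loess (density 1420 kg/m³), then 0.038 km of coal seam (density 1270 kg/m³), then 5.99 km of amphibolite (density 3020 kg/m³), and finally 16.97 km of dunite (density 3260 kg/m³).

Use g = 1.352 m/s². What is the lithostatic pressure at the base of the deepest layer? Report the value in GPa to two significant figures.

loess: 1420 kg/m³ × 1.352 m/s² × 357 m = 6.854×10^5 Pa = 6.854×10^-4 GPa
coal seam: 1270 kg/m³ × 1.352 m/s² × 38 m = 65248 Pa = 6.525×10^-5 GPa
amphibolite: 3020 kg/m³ × 1.352 m/s² × 5990 m = 2.446×10^7 Pa = 0.02446 GPa
dunite: 3260 kg/m³ × 1.352 m/s² × 16970 m = 7.480×10^7 Pa = 0.07480 GPa
Total = 6.854×10^-4 + 6.525×10^-5 + 0.02446 + 0.07480 = 0.10000 GPa

0.10 GPa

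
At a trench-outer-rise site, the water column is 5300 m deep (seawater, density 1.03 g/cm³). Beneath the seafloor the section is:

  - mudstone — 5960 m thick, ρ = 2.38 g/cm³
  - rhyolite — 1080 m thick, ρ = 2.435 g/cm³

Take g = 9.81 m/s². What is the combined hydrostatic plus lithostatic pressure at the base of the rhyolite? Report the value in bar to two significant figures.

seawater: 1030 kg/m³ × 9.81 m/s² × 5300 m = 5.355×10^7 Pa = 535.5 bar
mudstone: 2380 kg/m³ × 9.81 m/s² × 5960 m = 1.392×10^8 Pa = 1392 bar
rhyolite: 2435 kg/m³ × 9.81 m/s² × 1080 m = 2.580×10^7 Pa = 258.0 bar
Total = 535.5 + 1392 + 258.0 = 2185.0 bar

2200 bar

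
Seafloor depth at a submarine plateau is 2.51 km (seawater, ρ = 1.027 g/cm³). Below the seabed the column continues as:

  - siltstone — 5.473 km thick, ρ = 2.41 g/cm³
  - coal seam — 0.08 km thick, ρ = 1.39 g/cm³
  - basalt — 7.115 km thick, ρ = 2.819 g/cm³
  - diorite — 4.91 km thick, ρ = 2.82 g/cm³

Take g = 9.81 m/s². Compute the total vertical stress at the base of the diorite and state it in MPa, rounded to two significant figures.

490 MPa

seawater: 1027 kg/m³ × 9.81 m/s² × 2510 m = 2.529×10^7 Pa = 25.29 MPa
siltstone: 2410 kg/m³ × 9.81 m/s² × 5473 m = 1.294×10^8 Pa = 129.4 MPa
coal seam: 1390 kg/m³ × 9.81 m/s² × 80 m = 1.091×10^6 Pa = 1.091 MPa
basalt: 2819 kg/m³ × 9.81 m/s² × 7115 m = 1.968×10^8 Pa = 196.8 MPa
diorite: 2820 kg/m³ × 9.81 m/s² × 4910 m = 1.358×10^8 Pa = 135.8 MPa
Total = 25.29 + 129.4 + 1.091 + 196.8 + 135.8 = 488.36 MPa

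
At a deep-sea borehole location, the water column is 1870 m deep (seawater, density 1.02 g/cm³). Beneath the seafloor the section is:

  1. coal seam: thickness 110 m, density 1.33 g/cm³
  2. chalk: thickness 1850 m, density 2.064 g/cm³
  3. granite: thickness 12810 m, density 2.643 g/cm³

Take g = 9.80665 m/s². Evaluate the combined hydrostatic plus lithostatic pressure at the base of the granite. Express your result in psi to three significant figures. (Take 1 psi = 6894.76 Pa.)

seawater: 1020 kg/m³ × 9.80665 m/s² × 1870 m = 1.871×10^7 Pa = 2713 psi
coal seam: 1330 kg/m³ × 9.80665 m/s² × 110 m = 1.435×10^6 Pa = 208.1 psi
chalk: 2064 kg/m³ × 9.80665 m/s² × 1850 m = 3.745×10^7 Pa = 5431 psi
granite: 2643 kg/m³ × 9.80665 m/s² × 12810 m = 3.320×10^8 Pa = 48156 psi
Total = 2713 + 208.1 + 5431 + 48156 = 56508 psi

56500 psi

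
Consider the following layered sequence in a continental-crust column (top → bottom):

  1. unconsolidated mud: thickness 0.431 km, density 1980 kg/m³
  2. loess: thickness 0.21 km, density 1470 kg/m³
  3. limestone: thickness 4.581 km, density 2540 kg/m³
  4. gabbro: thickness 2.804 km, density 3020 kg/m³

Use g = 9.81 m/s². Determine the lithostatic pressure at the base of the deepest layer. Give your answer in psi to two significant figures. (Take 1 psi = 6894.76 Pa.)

30000 psi

unconsolidated mud: 1980 kg/m³ × 9.81 m/s² × 431 m = 8.372×10^6 Pa = 1214 psi
loess: 1470 kg/m³ × 9.81 m/s² × 210 m = 3.028×10^6 Pa = 439.2 psi
limestone: 2540 kg/m³ × 9.81 m/s² × 4581 m = 1.141×10^8 Pa = 16556 psi
gabbro: 3020 kg/m³ × 9.81 m/s² × 2804 m = 8.307×10^7 Pa = 12049 psi
Total = 1214 + 439.2 + 16556 + 12049 = 30258 psi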